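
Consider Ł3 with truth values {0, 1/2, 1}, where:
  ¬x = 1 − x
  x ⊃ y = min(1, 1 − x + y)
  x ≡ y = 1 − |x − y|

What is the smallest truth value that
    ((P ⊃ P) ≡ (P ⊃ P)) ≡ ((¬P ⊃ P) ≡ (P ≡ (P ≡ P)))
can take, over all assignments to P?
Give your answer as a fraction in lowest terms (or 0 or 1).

Take P = 1/2:
P ⊃ P = 1/2 ⊃ 1/2 = 1
P ⊃ P = 1/2 ⊃ 1/2 = 1
(P ⊃ P) ≡ (P ⊃ P) = 1 ≡ 1 = 1
¬P = ¬1/2 = 1/2
¬P ⊃ P = 1/2 ⊃ 1/2 = 1
P ≡ P = 1/2 ≡ 1/2 = 1
P ≡ (P ≡ P) = 1/2 ≡ 1 = 1/2
(¬P ⊃ P) ≡ (P ≡ (P ≡ P)) = 1 ≡ 1/2 = 1/2
((P ⊃ P) ≡ (P ⊃ P)) ≡ ((¬P ⊃ P) ≡ (P ≡ (P ≡ P))) = 1 ≡ 1/2 = 1/2
No assignment yields a value below 1/2, so this is the minimum.

1/2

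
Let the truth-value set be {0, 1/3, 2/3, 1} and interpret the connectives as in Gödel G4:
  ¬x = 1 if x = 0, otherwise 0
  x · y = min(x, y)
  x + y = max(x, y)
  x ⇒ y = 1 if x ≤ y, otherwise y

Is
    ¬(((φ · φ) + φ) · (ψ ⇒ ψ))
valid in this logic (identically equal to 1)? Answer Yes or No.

Counterexample: take φ = 1/3, ψ = 0.
φ · φ = 1/3 · 1/3 = 1/3
(φ · φ) + φ = 1/3 + 1/3 = 1/3
ψ ⇒ ψ = 0 ⇒ 0 = 1
((φ · φ) + φ) · (ψ ⇒ ψ) = 1/3 · 1 = 1/3
¬(((φ · φ) + φ) · (ψ ⇒ ψ)) = ¬1/3 = 0
This gives 0 ≠ 1.

No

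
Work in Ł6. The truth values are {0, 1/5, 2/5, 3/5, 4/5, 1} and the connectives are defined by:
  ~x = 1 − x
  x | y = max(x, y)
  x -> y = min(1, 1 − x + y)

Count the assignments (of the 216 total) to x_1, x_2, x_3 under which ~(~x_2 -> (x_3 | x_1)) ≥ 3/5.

14

value 1: 1 assignment (counts)
value 4/5: 4 assignments (counts)
value 3/5: 9 assignments (counts)
value 2/5: 16 assignments
value 1/5: 25 assignments
value 0: 161 assignments
So 14 of the 216 assignments meet the threshold.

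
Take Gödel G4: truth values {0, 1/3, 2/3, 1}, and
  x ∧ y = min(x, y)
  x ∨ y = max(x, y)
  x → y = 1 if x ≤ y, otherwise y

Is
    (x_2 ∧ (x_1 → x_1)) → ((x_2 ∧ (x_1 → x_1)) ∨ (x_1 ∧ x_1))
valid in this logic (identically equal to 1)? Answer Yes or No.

Yes

x_1 = 0, x_2 = 0 ↦ 1
x_1 = 0, x_2 = 1/3 ↦ 1
x_1 = 0, x_2 = 2/3 ↦ 1
x_1 = 0, x_2 = 1 ↦ 1
x_1 = 1/3, x_2 = 0 ↦ 1
x_1 = 1/3, x_2 = 1/3 ↦ 1
x_1 = 1/3, x_2 = 2/3 ↦ 1
x_1 = 1/3, x_2 = 1 ↦ 1
x_1 = 2/3, x_2 = 0 ↦ 1
x_1 = 2/3, x_2 = 1/3 ↦ 1
x_1 = 2/3, x_2 = 2/3 ↦ 1
x_1 = 2/3, x_2 = 1 ↦ 1
x_1 = 1, x_2 = 0 ↦ 1
x_1 = 1, x_2 = 1/3 ↦ 1
x_1 = 1, x_2 = 2/3 ↦ 1
x_1 = 1, x_2 = 1 ↦ 1
Every assignment gives a value ≥ 1.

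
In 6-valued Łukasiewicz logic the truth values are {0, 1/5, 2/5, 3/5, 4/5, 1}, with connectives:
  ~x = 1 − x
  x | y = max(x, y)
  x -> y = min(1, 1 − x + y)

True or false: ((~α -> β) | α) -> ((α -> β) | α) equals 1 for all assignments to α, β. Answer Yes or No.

Counterexample: take α = 3/5, β = 1/5.
~α = ~3/5 = 2/5
~α -> β = 2/5 -> 1/5 = 4/5
(~α -> β) | α = 4/5 | 3/5 = 4/5
α -> β = 3/5 -> 1/5 = 3/5
(α -> β) | α = 3/5 | 3/5 = 3/5
((~α -> β) | α) -> ((α -> β) | α) = 4/5 -> 3/5 = 4/5
This gives 4/5 ≠ 1.

No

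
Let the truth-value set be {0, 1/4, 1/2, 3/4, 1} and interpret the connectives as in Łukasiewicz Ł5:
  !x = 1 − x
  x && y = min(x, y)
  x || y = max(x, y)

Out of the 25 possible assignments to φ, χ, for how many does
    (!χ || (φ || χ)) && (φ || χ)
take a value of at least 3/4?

value 1: 9 assignments (counts)
value 3/4: 7 assignments (counts)
value 1/2: 5 assignments
value 1/4: 3 assignments
value 0: 1 assignment
So 16 of the 25 assignments meet the threshold.

16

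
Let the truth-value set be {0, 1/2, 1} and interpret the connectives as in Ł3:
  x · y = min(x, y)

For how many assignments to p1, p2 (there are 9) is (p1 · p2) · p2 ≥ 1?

1

p1 = 0, p2 = 0 ↦ 0  <
p1 = 0, p2 = 1/2 ↦ 0  <
p1 = 0, p2 = 1 ↦ 0  <
p1 = 1/2, p2 = 0 ↦ 0  <
p1 = 1/2, p2 = 1/2 ↦ 1/2  <
p1 = 1/2, p2 = 1 ↦ 1/2  <
p1 = 1, p2 = 0 ↦ 0  <
p1 = 1, p2 = 1/2 ↦ 1/2  <
p1 = 1, p2 = 1 ↦ 1  ≥
So 1 of the 9 assignments meets the threshold.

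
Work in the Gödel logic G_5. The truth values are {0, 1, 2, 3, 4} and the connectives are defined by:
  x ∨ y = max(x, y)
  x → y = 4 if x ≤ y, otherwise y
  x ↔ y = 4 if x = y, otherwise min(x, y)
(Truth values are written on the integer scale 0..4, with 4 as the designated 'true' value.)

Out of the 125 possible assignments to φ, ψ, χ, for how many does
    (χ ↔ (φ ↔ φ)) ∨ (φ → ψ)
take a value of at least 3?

98

value 4: 85 assignments (counts)
value 3: 13 assignments (counts)
value 2: 13 assignments
value 1: 10 assignments
value 0: 4 assignments
So 98 of the 125 assignments meet the threshold.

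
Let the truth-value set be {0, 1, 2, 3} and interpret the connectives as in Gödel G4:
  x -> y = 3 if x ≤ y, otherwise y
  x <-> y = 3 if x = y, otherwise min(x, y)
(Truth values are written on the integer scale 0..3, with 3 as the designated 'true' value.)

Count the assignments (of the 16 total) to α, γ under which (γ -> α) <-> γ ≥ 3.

α = 0, γ = 0 ↦ 0  <
α = 0, γ = 1 ↦ 0  <
α = 0, γ = 2 ↦ 0  <
α = 0, γ = 3 ↦ 0  <
α = 1, γ = 0 ↦ 0  <
α = 1, γ = 1 ↦ 1  <
α = 1, γ = 2 ↦ 1  <
α = 1, γ = 3 ↦ 1  <
α = 2, γ = 0 ↦ 0  <
α = 2, γ = 1 ↦ 1  <
α = 2, γ = 2 ↦ 2  <
α = 2, γ = 3 ↦ 2  <
α = 3, γ = 0 ↦ 0  <
α = 3, γ = 1 ↦ 1  <
α = 3, γ = 2 ↦ 2  <
α = 3, γ = 3 ↦ 3  ≥
So 1 of the 16 assignments meets the threshold.

1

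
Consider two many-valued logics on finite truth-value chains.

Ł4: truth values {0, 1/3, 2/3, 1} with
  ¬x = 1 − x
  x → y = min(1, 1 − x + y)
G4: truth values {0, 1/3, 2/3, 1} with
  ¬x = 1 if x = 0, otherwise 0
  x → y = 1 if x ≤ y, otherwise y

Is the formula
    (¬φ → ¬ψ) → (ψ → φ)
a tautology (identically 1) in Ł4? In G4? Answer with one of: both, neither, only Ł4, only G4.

only Ł4

In Ł4: every assignment gives 1 — tautology.
In G4: at φ = 1/3, ψ = 2/3 the value is 1/3 — not a tautology.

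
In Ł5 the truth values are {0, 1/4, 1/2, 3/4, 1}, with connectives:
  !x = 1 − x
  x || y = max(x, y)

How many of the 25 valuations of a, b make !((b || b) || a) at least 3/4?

value 1: 1 assignment (counts)
value 3/4: 3 assignments (counts)
value 1/2: 5 assignments
value 1/4: 7 assignments
value 0: 9 assignments
So 4 of the 25 assignments meet the threshold.

4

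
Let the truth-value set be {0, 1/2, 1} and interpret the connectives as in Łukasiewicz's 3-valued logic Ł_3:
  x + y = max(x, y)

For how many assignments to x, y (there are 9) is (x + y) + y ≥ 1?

x = 0, y = 0 ↦ 0  <
x = 0, y = 1/2 ↦ 1/2  <
x = 0, y = 1 ↦ 1  ≥
x = 1/2, y = 0 ↦ 1/2  <
x = 1/2, y = 1/2 ↦ 1/2  <
x = 1/2, y = 1 ↦ 1  ≥
x = 1, y = 0 ↦ 1  ≥
x = 1, y = 1/2 ↦ 1  ≥
x = 1, y = 1 ↦ 1  ≥
So 5 of the 9 assignments meet the threshold.

5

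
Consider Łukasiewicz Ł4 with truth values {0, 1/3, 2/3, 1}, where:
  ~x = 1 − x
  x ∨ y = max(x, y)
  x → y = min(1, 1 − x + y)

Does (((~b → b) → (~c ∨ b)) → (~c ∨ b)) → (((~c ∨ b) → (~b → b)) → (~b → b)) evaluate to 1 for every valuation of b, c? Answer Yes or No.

b = 0, c = 0 ↦ 1
b = 0, c = 1/3 ↦ 1
b = 0, c = 2/3 ↦ 1
b = 0, c = 1 ↦ 1
b = 1/3, c = 0 ↦ 1
b = 1/3, c = 1/3 ↦ 1
b = 1/3, c = 2/3 ↦ 1
b = 1/3, c = 1 ↦ 1
b = 2/3, c = 0 ↦ 1
b = 2/3, c = 1/3 ↦ 1
b = 2/3, c = 2/3 ↦ 1
b = 2/3, c = 1 ↦ 1
b = 1, c = 0 ↦ 1
b = 1, c = 1/3 ↦ 1
b = 1, c = 2/3 ↦ 1
b = 1, c = 1 ↦ 1
Every assignment gives a value ≥ 1.

Yes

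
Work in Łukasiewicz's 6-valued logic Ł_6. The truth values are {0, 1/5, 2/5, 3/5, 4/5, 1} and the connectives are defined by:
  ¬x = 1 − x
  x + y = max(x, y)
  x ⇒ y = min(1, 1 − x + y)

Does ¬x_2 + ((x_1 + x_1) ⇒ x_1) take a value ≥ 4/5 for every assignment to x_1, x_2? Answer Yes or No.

Yes

At x_1 = 1, x_2 = 4/5, for instance:
¬x_2 = ¬4/5 = 1/5
x_1 + x_1 = 1 + 1 = 1
(x_1 + x_1) ⇒ x_1 = 1 ⇒ 1 = 1
¬x_2 + ((x_1 + x_1) ⇒ x_1) = 1/5 + 1 = 1
and checking the remaining 35 assignments likewise gives ≥ 4/5 in every case.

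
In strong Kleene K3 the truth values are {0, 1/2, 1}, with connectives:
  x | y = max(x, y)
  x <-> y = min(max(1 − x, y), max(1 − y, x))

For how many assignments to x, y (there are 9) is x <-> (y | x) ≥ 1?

x = 0, y = 0 ↦ 1  ≥
x = 0, y = 1/2 ↦ 1/2  <
x = 0, y = 1 ↦ 0  <
x = 1/2, y = 0 ↦ 1/2  <
x = 1/2, y = 1/2 ↦ 1/2  <
x = 1/2, y = 1 ↦ 1/2  <
x = 1, y = 0 ↦ 1  ≥
x = 1, y = 1/2 ↦ 1  ≥
x = 1, y = 1 ↦ 1  ≥
So 4 of the 9 assignments meet the threshold.

4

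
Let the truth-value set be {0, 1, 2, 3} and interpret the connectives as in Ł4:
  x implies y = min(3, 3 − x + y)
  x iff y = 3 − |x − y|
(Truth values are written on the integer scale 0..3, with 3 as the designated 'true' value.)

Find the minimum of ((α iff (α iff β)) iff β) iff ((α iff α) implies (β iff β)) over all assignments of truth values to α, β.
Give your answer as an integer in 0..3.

Take α = 1, β = 0:
α iff β = 1 iff 0 = 2
α iff (α iff β) = 1 iff 2 = 2
(α iff (α iff β)) iff β = 2 iff 0 = 1
α iff α = 1 iff 1 = 3
β iff β = 0 iff 0 = 3
(α iff α) implies (β iff β) = 3 implies 3 = 3
((α iff (α iff β)) iff β) iff ((α iff α) implies (β iff β)) = 1 iff 3 = 1
No assignment yields a value below 1, so this is the minimum.

1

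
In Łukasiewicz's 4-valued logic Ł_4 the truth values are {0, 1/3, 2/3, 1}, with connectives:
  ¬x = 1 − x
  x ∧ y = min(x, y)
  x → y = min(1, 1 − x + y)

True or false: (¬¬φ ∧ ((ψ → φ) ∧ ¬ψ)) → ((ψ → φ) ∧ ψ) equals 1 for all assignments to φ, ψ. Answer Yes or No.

No

Counterexample: take φ = 1/3, ψ = 0.
¬φ = ¬1/3 = 2/3
¬¬φ = ¬2/3 = 1/3
ψ → φ = 0 → 1/3 = 1
¬ψ = ¬0 = 1
(ψ → φ) ∧ ¬ψ = 1 ∧ 1 = 1
¬¬φ ∧ ((ψ → φ) ∧ ¬ψ) = 1/3 ∧ 1 = 1/3
ψ → φ = 0 → 1/3 = 1
(ψ → φ) ∧ ψ = 1 ∧ 0 = 0
(¬¬φ ∧ ((ψ → φ) ∧ ¬ψ)) → ((ψ → φ) ∧ ψ) = 1/3 → 0 = 2/3
This gives 2/3 ≠ 1.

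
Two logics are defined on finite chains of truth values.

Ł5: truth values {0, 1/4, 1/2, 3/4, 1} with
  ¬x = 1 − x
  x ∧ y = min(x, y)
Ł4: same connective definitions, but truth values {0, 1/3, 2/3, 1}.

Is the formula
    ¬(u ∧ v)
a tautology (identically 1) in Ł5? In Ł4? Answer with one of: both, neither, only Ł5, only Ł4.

In Ł5: at u = 1/4, v = 1/4 the value is 3/4 — not a tautology.
In Ł4: at u = 1/3, v = 1/3 the value is 2/3 — not a tautology.

neither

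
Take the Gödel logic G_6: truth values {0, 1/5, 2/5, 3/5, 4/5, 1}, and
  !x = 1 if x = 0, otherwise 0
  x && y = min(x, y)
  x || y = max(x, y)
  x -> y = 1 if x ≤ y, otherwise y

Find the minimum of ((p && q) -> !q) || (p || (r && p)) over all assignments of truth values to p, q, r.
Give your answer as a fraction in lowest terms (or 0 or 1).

Take p = 1/5, q = 1/5, r = 0:
p && q = 1/5 && 1/5 = 1/5
!q = !1/5 = 0
(p && q) -> !q = 1/5 -> 0 = 0
r && p = 0 && 1/5 = 0
p || (r && p) = 1/5 || 0 = 1/5
((p && q) -> !q) || (p || (r && p)) = 0 || 1/5 = 1/5
No assignment yields a value below 1/5, so this is the minimum.

1/5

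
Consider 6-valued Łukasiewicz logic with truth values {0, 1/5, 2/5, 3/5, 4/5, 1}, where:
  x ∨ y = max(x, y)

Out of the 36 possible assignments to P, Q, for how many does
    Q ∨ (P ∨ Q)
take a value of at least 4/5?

value 1: 11 assignments (counts)
value 4/5: 9 assignments (counts)
value 3/5: 7 assignments
value 2/5: 5 assignments
value 1/5: 3 assignments
value 0: 1 assignment
So 20 of the 36 assignments meet the threshold.

20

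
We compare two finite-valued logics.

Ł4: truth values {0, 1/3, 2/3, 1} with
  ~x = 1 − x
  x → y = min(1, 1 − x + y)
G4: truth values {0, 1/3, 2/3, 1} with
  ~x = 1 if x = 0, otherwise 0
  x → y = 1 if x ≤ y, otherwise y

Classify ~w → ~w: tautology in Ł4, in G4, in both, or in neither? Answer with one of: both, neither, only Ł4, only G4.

both

In Ł4: every assignment gives 1 — tautology.
In G4: every assignment gives 1 — tautology.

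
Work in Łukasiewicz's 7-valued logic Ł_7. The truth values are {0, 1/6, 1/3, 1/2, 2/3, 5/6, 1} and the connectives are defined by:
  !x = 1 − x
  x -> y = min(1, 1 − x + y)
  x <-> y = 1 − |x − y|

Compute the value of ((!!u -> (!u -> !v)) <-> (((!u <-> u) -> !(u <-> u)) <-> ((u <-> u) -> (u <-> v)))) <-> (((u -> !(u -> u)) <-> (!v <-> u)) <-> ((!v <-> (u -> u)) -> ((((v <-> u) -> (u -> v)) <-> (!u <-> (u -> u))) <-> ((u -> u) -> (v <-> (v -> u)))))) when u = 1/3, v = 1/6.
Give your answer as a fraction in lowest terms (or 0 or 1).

!u = !1/3 = 2/3
!!u = !2/3 = 1/3
!u = !1/3 = 2/3
!v = !1/6 = 5/6
!u -> !v = 2/3 -> 5/6 = 1
!!u -> (!u -> !v) = 1/3 -> 1 = 1
!u = !1/3 = 2/3
!u <-> u = 2/3 <-> 1/3 = 2/3
u <-> u = 1/3 <-> 1/3 = 1
!(u <-> u) = !1 = 0
(!u <-> u) -> !(u <-> u) = 2/3 -> 0 = 1/3
u <-> u = 1/3 <-> 1/3 = 1
u <-> v = 1/3 <-> 1/6 = 5/6
(u <-> u) -> (u <-> v) = 1 -> 5/6 = 5/6
((!u <-> u) -> !(u <-> u)) <-> ((u <-> u) -> (u <-> v)) = 1/3 <-> 5/6 = 1/2
(!!u -> (!u -> !v)) <-> (((!u <-> u) -> !(u <-> u)) <-> ((u <-> u) -> (u <-> v))) = 1 <-> 1/2 = 1/2
u -> u = 1/3 -> 1/3 = 1
!(u -> u) = !1 = 0
u -> !(u -> u) = 1/3 -> 0 = 2/3
!v = !1/6 = 5/6
!v <-> u = 5/6 <-> 1/3 = 1/2
(u -> !(u -> u)) <-> (!v <-> u) = 2/3 <-> 1/2 = 5/6
!v = !1/6 = 5/6
u -> u = 1/3 -> 1/3 = 1
!v <-> (u -> u) = 5/6 <-> 1 = 5/6
v <-> u = 1/6 <-> 1/3 = 5/6
u -> v = 1/3 -> 1/6 = 5/6
(v <-> u) -> (u -> v) = 5/6 -> 5/6 = 1
!u = !1/3 = 2/3
u -> u = 1/3 -> 1/3 = 1
!u <-> (u -> u) = 2/3 <-> 1 = 2/3
((v <-> u) -> (u -> v)) <-> (!u <-> (u -> u)) = 1 <-> 2/3 = 2/3
u -> u = 1/3 -> 1/3 = 1
v -> u = 1/6 -> 1/3 = 1
v <-> (v -> u) = 1/6 <-> 1 = 1/6
(u -> u) -> (v <-> (v -> u)) = 1 -> 1/6 = 1/6
(((v <-> u) -> (u -> v)) <-> (!u <-> (u -> u))) <-> ((u -> u) -> (v <-> (v -> u))) = 2/3 <-> 1/6 = 1/2
(!v <-> (u -> u)) -> ((((v <-> u) -> (u -> v)) <-> (!u <-> (u -> u))) <-> ((u -> u) -> (v <-> (v -> u)))) = 5/6 -> 1/2 = 2/3
((u -> !(u -> u)) <-> (!v <-> u)) <-> ((!v <-> (u -> u)) -> ((((v <-> u) -> (u -> v)) <-> (!u <-> (u -> u))) <-> ((u -> u) -> (v <-> (v -> u))))) = 5/6 <-> 2/3 = 5/6
((!!u -> (!u -> !v)) <-> (((!u <-> u) -> !(u <-> u)) <-> ((u <-> u) -> (u <-> v)))) <-> (((u -> !(u -> u)) <-> (!v <-> u)) <-> ((!v <-> (u -> u)) -> ((((v <-> u) -> (u -> v)) <-> (!u <-> (u -> u))) <-> ((u -> u) -> (v <-> (v -> u)))))) = 1/2 <-> 5/6 = 2/3

2/3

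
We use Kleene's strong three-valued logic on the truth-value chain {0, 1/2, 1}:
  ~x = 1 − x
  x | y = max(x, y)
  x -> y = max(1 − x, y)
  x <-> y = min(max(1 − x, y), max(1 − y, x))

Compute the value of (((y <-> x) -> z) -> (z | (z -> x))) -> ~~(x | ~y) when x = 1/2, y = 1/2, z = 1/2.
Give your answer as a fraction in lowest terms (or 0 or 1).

y <-> x = 1/2 <-> 1/2 = 1/2
(y <-> x) -> z = 1/2 -> 1/2 = 1/2
z -> x = 1/2 -> 1/2 = 1/2
z | (z -> x) = 1/2 | 1/2 = 1/2
((y <-> x) -> z) -> (z | (z -> x)) = 1/2 -> 1/2 = 1/2
~y = ~1/2 = 1/2
x | ~y = 1/2 | 1/2 = 1/2
~(x | ~y) = ~1/2 = 1/2
~~(x | ~y) = ~1/2 = 1/2
(((y <-> x) -> z) -> (z | (z -> x))) -> ~~(x | ~y) = 1/2 -> 1/2 = 1/2

1/2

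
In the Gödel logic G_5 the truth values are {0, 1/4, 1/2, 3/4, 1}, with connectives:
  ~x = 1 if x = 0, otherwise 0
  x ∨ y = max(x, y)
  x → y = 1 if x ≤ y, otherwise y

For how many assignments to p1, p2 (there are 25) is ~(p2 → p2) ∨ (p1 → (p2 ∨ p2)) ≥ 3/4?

16

value 1: 15 assignments (counts)
value 3/4: 1 assignment (counts)
value 1/2: 2 assignments
value 1/4: 3 assignments
value 0: 4 assignments
So 16 of the 25 assignments meet the threshold.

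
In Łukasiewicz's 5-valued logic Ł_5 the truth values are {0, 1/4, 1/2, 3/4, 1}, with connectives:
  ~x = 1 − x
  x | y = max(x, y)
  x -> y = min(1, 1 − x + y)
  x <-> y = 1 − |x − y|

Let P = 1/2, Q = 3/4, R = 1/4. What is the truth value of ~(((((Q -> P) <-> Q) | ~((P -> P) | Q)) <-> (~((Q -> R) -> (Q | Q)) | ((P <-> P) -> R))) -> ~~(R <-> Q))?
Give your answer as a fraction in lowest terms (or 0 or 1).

Q -> P = 3/4 -> 1/2 = 3/4
(Q -> P) <-> Q = 3/4 <-> 3/4 = 1
P -> P = 1/2 -> 1/2 = 1
(P -> P) | Q = 1 | 3/4 = 1
~((P -> P) | Q) = ~1 = 0
((Q -> P) <-> Q) | ~((P -> P) | Q) = 1 | 0 = 1
Q -> R = 3/4 -> 1/4 = 1/2
Q | Q = 3/4 | 3/4 = 3/4
(Q -> R) -> (Q | Q) = 1/2 -> 3/4 = 1
~((Q -> R) -> (Q | Q)) = ~1 = 0
P <-> P = 1/2 <-> 1/2 = 1
(P <-> P) -> R = 1 -> 1/4 = 1/4
~((Q -> R) -> (Q | Q)) | ((P <-> P) -> R) = 0 | 1/4 = 1/4
(((Q -> P) <-> Q) | ~((P -> P) | Q)) <-> (~((Q -> R) -> (Q | Q)) | ((P <-> P) -> R)) = 1 <-> 1/4 = 1/4
R <-> Q = 1/4 <-> 3/4 = 1/2
~(R <-> Q) = ~1/2 = 1/2
~~(R <-> Q) = ~1/2 = 1/2
((((Q -> P) <-> Q) | ~((P -> P) | Q)) <-> (~((Q -> R) -> (Q | Q)) | ((P <-> P) -> R))) -> ~~(R <-> Q) = 1/4 -> 1/2 = 1
~(((((Q -> P) <-> Q) | ~((P -> P) | Q)) <-> (~((Q -> R) -> (Q | Q)) | ((P <-> P) -> R))) -> ~~(R <-> Q)) = ~1 = 0

0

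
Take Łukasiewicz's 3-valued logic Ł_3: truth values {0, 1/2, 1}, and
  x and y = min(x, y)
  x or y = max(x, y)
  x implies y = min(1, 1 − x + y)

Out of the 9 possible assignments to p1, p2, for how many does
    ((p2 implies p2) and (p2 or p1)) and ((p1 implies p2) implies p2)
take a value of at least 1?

p1 = 0, p2 = 0 ↦ 0  <
p1 = 0, p2 = 1/2 ↦ 1/2  <
p1 = 0, p2 = 1 ↦ 1  ≥
p1 = 1/2, p2 = 0 ↦ 1/2  <
p1 = 1/2, p2 = 1/2 ↦ 1/2  <
p1 = 1/2, p2 = 1 ↦ 1  ≥
p1 = 1, p2 = 0 ↦ 1  ≥
p1 = 1, p2 = 1/2 ↦ 1  ≥
p1 = 1, p2 = 1 ↦ 1  ≥
So 5 of the 9 assignments meet the threshold.

5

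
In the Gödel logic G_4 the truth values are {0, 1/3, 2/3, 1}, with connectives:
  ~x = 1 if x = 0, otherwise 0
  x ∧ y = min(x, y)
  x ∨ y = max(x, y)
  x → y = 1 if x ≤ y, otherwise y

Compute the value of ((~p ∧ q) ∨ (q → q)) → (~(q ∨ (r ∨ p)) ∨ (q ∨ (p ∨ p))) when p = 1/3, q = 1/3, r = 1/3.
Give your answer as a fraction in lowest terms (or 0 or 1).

1/3

~p = ~1/3 = 0
~p ∧ q = 0 ∧ 1/3 = 0
q → q = 1/3 → 1/3 = 1
(~p ∧ q) ∨ (q → q) = 0 ∨ 1 = 1
r ∨ p = 1/3 ∨ 1/3 = 1/3
q ∨ (r ∨ p) = 1/3 ∨ 1/3 = 1/3
~(q ∨ (r ∨ p)) = ~1/3 = 0
p ∨ p = 1/3 ∨ 1/3 = 1/3
q ∨ (p ∨ p) = 1/3 ∨ 1/3 = 1/3
~(q ∨ (r ∨ p)) ∨ (q ∨ (p ∨ p)) = 0 ∨ 1/3 = 1/3
((~p ∧ q) ∨ (q → q)) → (~(q ∨ (r ∨ p)) ∨ (q ∨ (p ∨ p))) = 1 → 1/3 = 1/3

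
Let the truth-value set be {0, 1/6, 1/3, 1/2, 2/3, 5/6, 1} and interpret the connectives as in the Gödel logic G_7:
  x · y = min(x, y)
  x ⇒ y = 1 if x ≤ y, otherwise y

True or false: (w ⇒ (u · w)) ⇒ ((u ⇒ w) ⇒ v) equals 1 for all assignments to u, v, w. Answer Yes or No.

Counterexample: take u = 0, v = 0, w = 0.
u · w = 0 · 0 = 0
w ⇒ (u · w) = 0 ⇒ 0 = 1
u ⇒ w = 0 ⇒ 0 = 1
(u ⇒ w) ⇒ v = 1 ⇒ 0 = 0
(w ⇒ (u · w)) ⇒ ((u ⇒ w) ⇒ v) = 1 ⇒ 0 = 0
This gives 0 ≠ 1.

No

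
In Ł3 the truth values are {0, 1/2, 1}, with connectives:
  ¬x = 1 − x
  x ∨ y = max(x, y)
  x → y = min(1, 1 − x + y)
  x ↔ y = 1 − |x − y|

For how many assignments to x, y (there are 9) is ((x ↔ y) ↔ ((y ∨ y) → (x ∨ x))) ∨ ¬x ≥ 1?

6

x = 0, y = 0 ↦ 1  ≥
x = 0, y = 1/2 ↦ 1  ≥
x = 0, y = 1 ↦ 1  ≥
x = 1/2, y = 0 ↦ 1/2  <
x = 1/2, y = 1/2 ↦ 1  ≥
x = 1/2, y = 1 ↦ 1  ≥
x = 1, y = 0 ↦ 0  <
x = 1, y = 1/2 ↦ 1/2  <
x = 1, y = 1 ↦ 1  ≥
So 6 of the 9 assignments meet the threshold.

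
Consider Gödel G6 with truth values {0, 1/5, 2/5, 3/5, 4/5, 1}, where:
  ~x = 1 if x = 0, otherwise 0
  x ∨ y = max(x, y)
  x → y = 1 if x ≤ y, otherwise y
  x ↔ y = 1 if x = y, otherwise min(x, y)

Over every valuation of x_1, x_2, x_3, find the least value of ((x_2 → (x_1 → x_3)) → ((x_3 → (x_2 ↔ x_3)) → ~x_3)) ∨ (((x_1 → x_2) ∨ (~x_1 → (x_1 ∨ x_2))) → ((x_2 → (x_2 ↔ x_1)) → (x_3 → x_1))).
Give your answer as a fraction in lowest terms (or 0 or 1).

Take x_1 = 1/5, x_2 = 1/5, x_3 = 2/5:
x_1 → x_3 = 1/5 → 2/5 = 1
x_2 → (x_1 → x_3) = 1/5 → 1 = 1
x_2 ↔ x_3 = 1/5 ↔ 2/5 = 1/5
x_3 → (x_2 ↔ x_3) = 2/5 → 1/5 = 1/5
~x_3 = ~2/5 = 0
(x_3 → (x_2 ↔ x_3)) → ~x_3 = 1/5 → 0 = 0
(x_2 → (x_1 → x_3)) → ((x_3 → (x_2 ↔ x_3)) → ~x_3) = 1 → 0 = 0
x_1 → x_2 = 1/5 → 1/5 = 1
~x_1 = ~1/5 = 0
x_1 ∨ x_2 = 1/5 ∨ 1/5 = 1/5
~x_1 → (x_1 ∨ x_2) = 0 → 1/5 = 1
(x_1 → x_2) ∨ (~x_1 → (x_1 ∨ x_2)) = 1 ∨ 1 = 1
x_2 ↔ x_1 = 1/5 ↔ 1/5 = 1
x_2 → (x_2 ↔ x_1) = 1/5 → 1 = 1
x_3 → x_1 = 2/5 → 1/5 = 1/5
(x_2 → (x_2 ↔ x_1)) → (x_3 → x_1) = 1 → 1/5 = 1/5
((x_1 → x_2) ∨ (~x_1 → (x_1 ∨ x_2))) → ((x_2 → (x_2 ↔ x_1)) → (x_3 → x_1)) = 1 → 1/5 = 1/5
((x_2 → (x_1 → x_3)) → ((x_3 → (x_2 ↔ x_3)) → ~x_3)) ∨ (((x_1 → x_2) ∨ (~x_1 → (x_1 ∨ x_2))) → ((x_2 → (x_2 ↔ x_1)) → (x_3 → x_1))) = 0 ∨ 1/5 = 1/5
No assignment yields a value below 1/5, so this is the minimum.

1/5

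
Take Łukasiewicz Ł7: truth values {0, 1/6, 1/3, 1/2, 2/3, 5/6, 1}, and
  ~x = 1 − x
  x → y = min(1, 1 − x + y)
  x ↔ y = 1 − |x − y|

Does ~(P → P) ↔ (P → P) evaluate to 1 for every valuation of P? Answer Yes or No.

No

Counterexample: take P = 0.
P → P = 0 → 0 = 1
~(P → P) = ~1 = 0
P → P = 0 → 0 = 1
~(P → P) ↔ (P → P) = 0 ↔ 1 = 0
This gives 0 ≠ 1.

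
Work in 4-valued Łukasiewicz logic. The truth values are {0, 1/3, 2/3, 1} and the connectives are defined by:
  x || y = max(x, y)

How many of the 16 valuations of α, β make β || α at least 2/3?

12

α = 0, β = 0 ↦ 0  <
α = 0, β = 1/3 ↦ 1/3  <
α = 0, β = 2/3 ↦ 2/3  ≥
α = 0, β = 1 ↦ 1  ≥
α = 1/3, β = 0 ↦ 1/3  <
α = 1/3, β = 1/3 ↦ 1/3  <
α = 1/3, β = 2/3 ↦ 2/3  ≥
α = 1/3, β = 1 ↦ 1  ≥
α = 2/3, β = 0 ↦ 2/3  ≥
α = 2/3, β = 1/3 ↦ 2/3  ≥
α = 2/3, β = 2/3 ↦ 2/3  ≥
α = 2/3, β = 1 ↦ 1  ≥
α = 1, β = 0 ↦ 1  ≥
α = 1, β = 1/3 ↦ 1  ≥
α = 1, β = 2/3 ↦ 1  ≥
α = 1, β = 1 ↦ 1  ≥
So 12 of the 16 assignments meet the threshold.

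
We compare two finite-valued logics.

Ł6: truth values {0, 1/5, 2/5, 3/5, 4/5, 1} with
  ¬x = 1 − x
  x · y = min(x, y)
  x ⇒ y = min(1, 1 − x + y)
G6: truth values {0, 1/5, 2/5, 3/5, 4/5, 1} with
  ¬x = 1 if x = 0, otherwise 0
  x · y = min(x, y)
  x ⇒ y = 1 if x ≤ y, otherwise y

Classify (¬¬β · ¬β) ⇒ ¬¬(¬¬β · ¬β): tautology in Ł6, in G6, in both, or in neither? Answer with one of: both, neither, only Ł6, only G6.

In Ł6: every assignment gives 1 — tautology.
In G6: every assignment gives 1 — tautology.

both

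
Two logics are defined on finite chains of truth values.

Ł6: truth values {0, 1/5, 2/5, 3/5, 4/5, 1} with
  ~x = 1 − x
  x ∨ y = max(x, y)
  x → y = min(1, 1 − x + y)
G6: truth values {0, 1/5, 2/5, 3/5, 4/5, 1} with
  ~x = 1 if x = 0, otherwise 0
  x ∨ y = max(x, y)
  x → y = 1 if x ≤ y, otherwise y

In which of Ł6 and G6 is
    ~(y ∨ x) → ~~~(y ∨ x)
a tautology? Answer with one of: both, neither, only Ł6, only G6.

In Ł6: every assignment gives 1 — tautology.
In G6: every assignment gives 1 — tautology.

both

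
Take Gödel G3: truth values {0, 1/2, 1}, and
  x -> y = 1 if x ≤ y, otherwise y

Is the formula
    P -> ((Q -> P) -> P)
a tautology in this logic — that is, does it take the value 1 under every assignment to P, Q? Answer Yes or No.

Yes

P = 0, Q = 0 ↦ 1
P = 0, Q = 1/2 ↦ 1
P = 0, Q = 1 ↦ 1
P = 1/2, Q = 0 ↦ 1
P = 1/2, Q = 1/2 ↦ 1
P = 1/2, Q = 1 ↦ 1
P = 1, Q = 0 ↦ 1
P = 1, Q = 1/2 ↦ 1
P = 1, Q = 1 ↦ 1
Every assignment gives a value ≥ 1.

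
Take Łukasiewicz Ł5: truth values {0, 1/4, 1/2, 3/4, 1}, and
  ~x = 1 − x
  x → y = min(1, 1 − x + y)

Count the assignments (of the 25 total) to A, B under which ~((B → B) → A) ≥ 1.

value 1: 5 assignments (counts)
value 3/4: 5 assignments
value 1/2: 5 assignments
value 1/4: 5 assignments
value 0: 5 assignments
So 5 of the 25 assignments meet the threshold.

5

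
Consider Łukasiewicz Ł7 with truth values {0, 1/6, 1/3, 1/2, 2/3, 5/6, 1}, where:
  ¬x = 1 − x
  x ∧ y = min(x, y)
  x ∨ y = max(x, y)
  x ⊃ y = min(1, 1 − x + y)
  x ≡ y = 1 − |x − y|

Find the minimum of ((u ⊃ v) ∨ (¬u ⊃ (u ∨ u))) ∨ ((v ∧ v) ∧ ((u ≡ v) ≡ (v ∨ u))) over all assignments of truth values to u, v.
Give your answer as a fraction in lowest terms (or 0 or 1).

2/3

Take u = 1/3, v = 0:
u ⊃ v = 1/3 ⊃ 0 = 2/3
¬u = ¬1/3 = 2/3
u ∨ u = 1/3 ∨ 1/3 = 1/3
¬u ⊃ (u ∨ u) = 2/3 ⊃ 1/3 = 2/3
(u ⊃ v) ∨ (¬u ⊃ (u ∨ u)) = 2/3 ∨ 2/3 = 2/3
v ∧ v = 0 ∧ 0 = 0
u ≡ v = 1/3 ≡ 0 = 2/3
v ∨ u = 0 ∨ 1/3 = 1/3
(u ≡ v) ≡ (v ∨ u) = 2/3 ≡ 1/3 = 2/3
(v ∧ v) ∧ ((u ≡ v) ≡ (v ∨ u)) = 0 ∧ 2/3 = 0
((u ⊃ v) ∨ (¬u ⊃ (u ∨ u))) ∨ ((v ∧ v) ∧ ((u ≡ v) ≡ (v ∨ u))) = 2/3 ∨ 0 = 2/3
No assignment yields a value below 2/3, so this is the minimum.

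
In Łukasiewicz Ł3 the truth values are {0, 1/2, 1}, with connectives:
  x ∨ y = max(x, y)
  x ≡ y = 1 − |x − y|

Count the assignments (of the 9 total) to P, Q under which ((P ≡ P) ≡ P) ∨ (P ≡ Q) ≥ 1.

5

P = 0, Q = 0 ↦ 1  ≥
P = 0, Q = 1/2 ↦ 1/2  <
P = 0, Q = 1 ↦ 0  <
P = 1/2, Q = 0 ↦ 1/2  <
P = 1/2, Q = 1/2 ↦ 1  ≥
P = 1/2, Q = 1 ↦ 1/2  <
P = 1, Q = 0 ↦ 1  ≥
P = 1, Q = 1/2 ↦ 1  ≥
P = 1, Q = 1 ↦ 1  ≥
So 5 of the 9 assignments meet the threshold.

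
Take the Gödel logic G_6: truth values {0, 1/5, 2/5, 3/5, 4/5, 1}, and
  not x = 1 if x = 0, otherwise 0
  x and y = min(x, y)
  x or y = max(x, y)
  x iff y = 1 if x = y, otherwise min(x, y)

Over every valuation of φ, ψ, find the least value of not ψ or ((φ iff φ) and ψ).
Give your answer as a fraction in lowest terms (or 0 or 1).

1/5

Take φ = 0, ψ = 1/5:
not ψ = not 1/5 = 0
φ iff φ = 0 iff 0 = 1
(φ iff φ) and ψ = 1 and 1/5 = 1/5
not ψ or ((φ iff φ) and ψ) = 0 or 1/5 = 1/5
No assignment yields a value below 1/5, so this is the minimum.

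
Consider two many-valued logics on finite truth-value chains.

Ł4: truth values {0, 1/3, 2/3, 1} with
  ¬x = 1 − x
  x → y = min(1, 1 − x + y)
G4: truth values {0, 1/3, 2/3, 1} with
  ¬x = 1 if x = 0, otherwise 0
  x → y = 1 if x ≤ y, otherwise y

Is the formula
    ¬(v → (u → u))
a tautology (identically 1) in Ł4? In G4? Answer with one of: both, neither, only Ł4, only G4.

neither

In Ł4: at u = 0, v = 0 the value is 0 — not a tautology.
In G4: at u = 0, v = 0 the value is 0 — not a tautology.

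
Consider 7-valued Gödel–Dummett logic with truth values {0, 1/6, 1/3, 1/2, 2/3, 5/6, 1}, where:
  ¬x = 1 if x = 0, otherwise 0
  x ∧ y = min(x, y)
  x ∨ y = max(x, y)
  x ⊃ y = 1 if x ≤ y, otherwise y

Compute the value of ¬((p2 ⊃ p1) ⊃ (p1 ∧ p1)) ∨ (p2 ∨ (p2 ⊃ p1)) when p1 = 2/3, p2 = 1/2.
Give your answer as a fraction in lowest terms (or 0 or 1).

1

p2 ⊃ p1 = 1/2 ⊃ 2/3 = 1
p1 ∧ p1 = 2/3 ∧ 2/3 = 2/3
(p2 ⊃ p1) ⊃ (p1 ∧ p1) = 1 ⊃ 2/3 = 2/3
¬((p2 ⊃ p1) ⊃ (p1 ∧ p1)) = ¬2/3 = 0
p2 ⊃ p1 = 1/2 ⊃ 2/3 = 1
p2 ∨ (p2 ⊃ p1) = 1/2 ∨ 1 = 1
¬((p2 ⊃ p1) ⊃ (p1 ∧ p1)) ∨ (p2 ∨ (p2 ⊃ p1)) = 0 ∨ 1 = 1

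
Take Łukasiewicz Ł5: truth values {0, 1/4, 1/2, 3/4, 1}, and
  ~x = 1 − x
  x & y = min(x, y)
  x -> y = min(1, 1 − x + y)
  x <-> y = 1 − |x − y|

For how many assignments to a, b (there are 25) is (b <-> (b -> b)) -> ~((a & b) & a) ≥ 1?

18

value 1: 18 assignments (counts)
value 3/4: 2 assignments
value 1/2: 3 assignments
value 1/4: 1 assignment
value 0: 1 assignment
So 18 of the 25 assignments meet the threshold.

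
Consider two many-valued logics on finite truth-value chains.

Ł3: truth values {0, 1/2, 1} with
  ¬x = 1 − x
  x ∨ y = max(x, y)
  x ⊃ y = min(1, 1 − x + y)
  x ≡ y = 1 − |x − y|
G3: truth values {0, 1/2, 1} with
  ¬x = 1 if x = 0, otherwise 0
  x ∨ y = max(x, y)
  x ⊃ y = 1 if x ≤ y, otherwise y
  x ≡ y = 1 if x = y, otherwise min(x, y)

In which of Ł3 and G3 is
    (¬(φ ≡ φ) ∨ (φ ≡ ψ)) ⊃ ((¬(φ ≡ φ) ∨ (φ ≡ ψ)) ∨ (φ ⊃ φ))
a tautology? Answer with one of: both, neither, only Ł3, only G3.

In Ł3: every assignment gives 1 — tautology.
In G3: every assignment gives 1 — tautology.

both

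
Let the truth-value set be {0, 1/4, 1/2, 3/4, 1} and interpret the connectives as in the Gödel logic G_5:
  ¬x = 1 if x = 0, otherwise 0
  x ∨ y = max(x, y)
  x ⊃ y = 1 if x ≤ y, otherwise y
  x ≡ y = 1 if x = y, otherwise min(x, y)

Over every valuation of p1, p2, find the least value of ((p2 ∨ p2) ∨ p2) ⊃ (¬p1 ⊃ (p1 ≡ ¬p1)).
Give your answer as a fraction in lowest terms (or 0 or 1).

0

Take p1 = 0, p2 = 1/4:
p2 ∨ p2 = 1/4 ∨ 1/4 = 1/4
(p2 ∨ p2) ∨ p2 = 1/4 ∨ 1/4 = 1/4
¬p1 = ¬0 = 1
¬p1 = ¬0 = 1
p1 ≡ ¬p1 = 0 ≡ 1 = 0
¬p1 ⊃ (p1 ≡ ¬p1) = 1 ⊃ 0 = 0
((p2 ∨ p2) ∨ p2) ⊃ (¬p1 ⊃ (p1 ≡ ¬p1)) = 1/4 ⊃ 0 = 0
No assignment yields a value below 0, so this is the minimum.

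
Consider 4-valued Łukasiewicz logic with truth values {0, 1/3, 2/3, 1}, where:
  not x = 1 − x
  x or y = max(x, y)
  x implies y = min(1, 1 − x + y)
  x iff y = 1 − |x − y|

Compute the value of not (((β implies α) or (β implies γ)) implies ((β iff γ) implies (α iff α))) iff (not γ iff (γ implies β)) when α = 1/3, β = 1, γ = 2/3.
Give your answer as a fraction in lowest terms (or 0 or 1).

2/3

β implies α = 1 implies 1/3 = 1/3
β implies γ = 1 implies 2/3 = 2/3
(β implies α) or (β implies γ) = 1/3 or 2/3 = 2/3
β iff γ = 1 iff 2/3 = 2/3
α iff α = 1/3 iff 1/3 = 1
(β iff γ) implies (α iff α) = 2/3 implies 1 = 1
((β implies α) or (β implies γ)) implies ((β iff γ) implies (α iff α)) = 2/3 implies 1 = 1
not (((β implies α) or (β implies γ)) implies ((β iff γ) implies (α iff α))) = not 1 = 0
not γ = not 2/3 = 1/3
γ implies β = 2/3 implies 1 = 1
not γ iff (γ implies β) = 1/3 iff 1 = 1/3
not (((β implies α) or (β implies γ)) implies ((β iff γ) implies (α iff α))) iff (not γ iff (γ implies β)) = 0 iff 1/3 = 2/3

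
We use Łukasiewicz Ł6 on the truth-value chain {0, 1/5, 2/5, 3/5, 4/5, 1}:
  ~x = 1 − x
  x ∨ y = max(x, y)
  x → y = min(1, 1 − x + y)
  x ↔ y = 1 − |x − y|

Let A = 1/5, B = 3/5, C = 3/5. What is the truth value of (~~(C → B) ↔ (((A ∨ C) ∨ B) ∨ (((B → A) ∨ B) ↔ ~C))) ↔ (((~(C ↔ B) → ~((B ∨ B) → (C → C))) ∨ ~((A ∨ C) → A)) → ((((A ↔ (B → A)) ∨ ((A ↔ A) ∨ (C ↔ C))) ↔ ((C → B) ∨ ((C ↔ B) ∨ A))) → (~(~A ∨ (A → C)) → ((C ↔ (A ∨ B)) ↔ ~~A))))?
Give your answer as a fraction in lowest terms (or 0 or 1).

4/5

C → B = 3/5 → 3/5 = 1
~(C → B) = ~1 = 0
~~(C → B) = ~0 = 1
A ∨ C = 1/5 ∨ 3/5 = 3/5
(A ∨ C) ∨ B = 3/5 ∨ 3/5 = 3/5
B → A = 3/5 → 1/5 = 3/5
(B → A) ∨ B = 3/5 ∨ 3/5 = 3/5
~C = ~3/5 = 2/5
((B → A) ∨ B) ↔ ~C = 3/5 ↔ 2/5 = 4/5
((A ∨ C) ∨ B) ∨ (((B → A) ∨ B) ↔ ~C) = 3/5 ∨ 4/5 = 4/5
~~(C → B) ↔ (((A ∨ C) ∨ B) ∨ (((B → A) ∨ B) ↔ ~C)) = 1 ↔ 4/5 = 4/5
C ↔ B = 3/5 ↔ 3/5 = 1
~(C ↔ B) = ~1 = 0
B ∨ B = 3/5 ∨ 3/5 = 3/5
C → C = 3/5 → 3/5 = 1
(B ∨ B) → (C → C) = 3/5 → 1 = 1
~((B ∨ B) → (C → C)) = ~1 = 0
~(C ↔ B) → ~((B ∨ B) → (C → C)) = 0 → 0 = 1
A ∨ C = 1/5 ∨ 3/5 = 3/5
(A ∨ C) → A = 3/5 → 1/5 = 3/5
~((A ∨ C) → A) = ~3/5 = 2/5
(~(C ↔ B) → ~((B ∨ B) → (C → C))) ∨ ~((A ∨ C) → A) = 1 ∨ 2/5 = 1
B → A = 3/5 → 1/5 = 3/5
A ↔ (B → A) = 1/5 ↔ 3/5 = 3/5
A ↔ A = 1/5 ↔ 1/5 = 1
C ↔ C = 3/5 ↔ 3/5 = 1
(A ↔ A) ∨ (C ↔ C) = 1 ∨ 1 = 1
(A ↔ (B → A)) ∨ ((A ↔ A) ∨ (C ↔ C)) = 3/5 ∨ 1 = 1
C → B = 3/5 → 3/5 = 1
C ↔ B = 3/5 ↔ 3/5 = 1
(C ↔ B) ∨ A = 1 ∨ 1/5 = 1
(C → B) ∨ ((C ↔ B) ∨ A) = 1 ∨ 1 = 1
((A ↔ (B → A)) ∨ ((A ↔ A) ∨ (C ↔ C))) ↔ ((C → B) ∨ ((C ↔ B) ∨ A)) = 1 ↔ 1 = 1
~A = ~1/5 = 4/5
A → C = 1/5 → 3/5 = 1
~A ∨ (A → C) = 4/5 ∨ 1 = 1
~(~A ∨ (A → C)) = ~1 = 0
A ∨ B = 1/5 ∨ 3/5 = 3/5
C ↔ (A ∨ B) = 3/5 ↔ 3/5 = 1
~A = ~1/5 = 4/5
~~A = ~4/5 = 1/5
(C ↔ (A ∨ B)) ↔ ~~A = 1 ↔ 1/5 = 1/5
~(~A ∨ (A → C)) → ((C ↔ (A ∨ B)) ↔ ~~A) = 0 → 1/5 = 1
(((A ↔ (B → A)) ∨ ((A ↔ A) ∨ (C ↔ C))) ↔ ((C → B) ∨ ((C ↔ B) ∨ A))) → (~(~A ∨ (A → C)) → ((C ↔ (A ∨ B)) ↔ ~~A)) = 1 → 1 = 1
((~(C ↔ B) → ~((B ∨ B) → (C → C))) ∨ ~((A ∨ C) → A)) → ((((A ↔ (B → A)) ∨ ((A ↔ A) ∨ (C ↔ C))) ↔ ((C → B) ∨ ((C ↔ B) ∨ A))) → (~(~A ∨ (A → C)) → ((C ↔ (A ∨ B)) ↔ ~~A))) = 1 → 1 = 1
(~~(C → B) ↔ (((A ∨ C) ∨ B) ∨ (((B → A) ∨ B) ↔ ~C))) ↔ (((~(C ↔ B) → ~((B ∨ B) → (C → C))) ∨ ~((A ∨ C) → A)) → ((((A ↔ (B → A)) ∨ ((A ↔ A) ∨ (C ↔ C))) ↔ ((C → B) ∨ ((C ↔ B) ∨ A))) → (~(~A ∨ (A → C)) → ((C ↔ (A ∨ B)) ↔ ~~A)))) = 4/5 ↔ 1 = 4/5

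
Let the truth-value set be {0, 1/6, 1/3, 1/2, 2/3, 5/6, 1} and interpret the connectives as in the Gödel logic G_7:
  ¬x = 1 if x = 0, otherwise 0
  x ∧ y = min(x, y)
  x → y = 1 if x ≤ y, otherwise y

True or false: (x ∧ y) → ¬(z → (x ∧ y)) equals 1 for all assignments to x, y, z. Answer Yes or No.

No

Counterexample: take x = 1/6, y = 1/6, z = 0.
x ∧ y = 1/6 ∧ 1/6 = 1/6
z → (x ∧ y) = 0 → 1/6 = 1
¬(z → (x ∧ y)) = ¬1 = 0
(x ∧ y) → ¬(z → (x ∧ y)) = 1/6 → 0 = 0
This gives 0 ≠ 1.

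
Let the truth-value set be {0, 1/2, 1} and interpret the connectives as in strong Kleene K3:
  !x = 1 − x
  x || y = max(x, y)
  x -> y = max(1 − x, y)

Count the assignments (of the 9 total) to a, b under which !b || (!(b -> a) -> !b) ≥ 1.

5

a = 0, b = 0 ↦ 1  ≥
a = 0, b = 1/2 ↦ 1/2  <
a = 0, b = 1 ↦ 0  <
a = 1/2, b = 0 ↦ 1  ≥
a = 1/2, b = 1/2 ↦ 1/2  <
a = 1/2, b = 1 ↦ 1/2  <
a = 1, b = 0 ↦ 1  ≥
a = 1, b = 1/2 ↦ 1  ≥
a = 1, b = 1 ↦ 1  ≥
So 5 of the 9 assignments meet the threshold.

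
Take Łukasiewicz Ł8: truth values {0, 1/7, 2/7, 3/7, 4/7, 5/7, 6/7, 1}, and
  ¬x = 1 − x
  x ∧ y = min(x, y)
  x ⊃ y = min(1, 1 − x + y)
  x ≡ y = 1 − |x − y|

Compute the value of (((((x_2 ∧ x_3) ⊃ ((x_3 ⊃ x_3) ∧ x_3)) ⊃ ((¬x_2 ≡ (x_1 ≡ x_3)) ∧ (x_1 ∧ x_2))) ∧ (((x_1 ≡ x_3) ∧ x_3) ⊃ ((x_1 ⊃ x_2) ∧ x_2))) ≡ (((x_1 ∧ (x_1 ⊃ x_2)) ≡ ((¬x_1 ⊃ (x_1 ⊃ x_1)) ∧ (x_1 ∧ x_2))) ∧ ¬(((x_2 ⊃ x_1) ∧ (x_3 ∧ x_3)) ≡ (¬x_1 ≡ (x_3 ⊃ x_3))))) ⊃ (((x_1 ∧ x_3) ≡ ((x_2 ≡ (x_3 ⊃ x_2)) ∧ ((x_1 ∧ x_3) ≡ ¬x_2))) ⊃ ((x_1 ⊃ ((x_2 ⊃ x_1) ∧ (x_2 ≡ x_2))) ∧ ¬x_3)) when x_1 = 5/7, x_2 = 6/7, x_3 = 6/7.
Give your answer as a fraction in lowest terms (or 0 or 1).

x_2 ∧ x_3 = 6/7 ∧ 6/7 = 6/7
x_3 ⊃ x_3 = 6/7 ⊃ 6/7 = 1
(x_3 ⊃ x_3) ∧ x_3 = 1 ∧ 6/7 = 6/7
(x_2 ∧ x_3) ⊃ ((x_3 ⊃ x_3) ∧ x_3) = 6/7 ⊃ 6/7 = 1
¬x_2 = ¬6/7 = 1/7
x_1 ≡ x_3 = 5/7 ≡ 6/7 = 6/7
¬x_2 ≡ (x_1 ≡ x_3) = 1/7 ≡ 6/7 = 2/7
x_1 ∧ x_2 = 5/7 ∧ 6/7 = 5/7
(¬x_2 ≡ (x_1 ≡ x_3)) ∧ (x_1 ∧ x_2) = 2/7 ∧ 5/7 = 2/7
((x_2 ∧ x_3) ⊃ ((x_3 ⊃ x_3) ∧ x_3)) ⊃ ((¬x_2 ≡ (x_1 ≡ x_3)) ∧ (x_1 ∧ x_2)) = 1 ⊃ 2/7 = 2/7
x_1 ≡ x_3 = 5/7 ≡ 6/7 = 6/7
(x_1 ≡ x_3) ∧ x_3 = 6/7 ∧ 6/7 = 6/7
x_1 ⊃ x_2 = 5/7 ⊃ 6/7 = 1
(x_1 ⊃ x_2) ∧ x_2 = 1 ∧ 6/7 = 6/7
((x_1 ≡ x_3) ∧ x_3) ⊃ ((x_1 ⊃ x_2) ∧ x_2) = 6/7 ⊃ 6/7 = 1
(((x_2 ∧ x_3) ⊃ ((x_3 ⊃ x_3) ∧ x_3)) ⊃ ((¬x_2 ≡ (x_1 ≡ x_3)) ∧ (x_1 ∧ x_2))) ∧ (((x_1 ≡ x_3) ∧ x_3) ⊃ ((x_1 ⊃ x_2) ∧ x_2)) = 2/7 ∧ 1 = 2/7
x_1 ⊃ x_2 = 5/7 ⊃ 6/7 = 1
x_1 ∧ (x_1 ⊃ x_2) = 5/7 ∧ 1 = 5/7
¬x_1 = ¬5/7 = 2/7
x_1 ⊃ x_1 = 5/7 ⊃ 5/7 = 1
¬x_1 ⊃ (x_1 ⊃ x_1) = 2/7 ⊃ 1 = 1
x_1 ∧ x_2 = 5/7 ∧ 6/7 = 5/7
(¬x_1 ⊃ (x_1 ⊃ x_1)) ∧ (x_1 ∧ x_2) = 1 ∧ 5/7 = 5/7
(x_1 ∧ (x_1 ⊃ x_2)) ≡ ((¬x_1 ⊃ (x_1 ⊃ x_1)) ∧ (x_1 ∧ x_2)) = 5/7 ≡ 5/7 = 1
x_2 ⊃ x_1 = 6/7 ⊃ 5/7 = 6/7
x_3 ∧ x_3 = 6/7 ∧ 6/7 = 6/7
(x_2 ⊃ x_1) ∧ (x_3 ∧ x_3) = 6/7 ∧ 6/7 = 6/7
¬x_1 = ¬5/7 = 2/7
x_3 ⊃ x_3 = 6/7 ⊃ 6/7 = 1
¬x_1 ≡ (x_3 ⊃ x_3) = 2/7 ≡ 1 = 2/7
((x_2 ⊃ x_1) ∧ (x_3 ∧ x_3)) ≡ (¬x_1 ≡ (x_3 ⊃ x_3)) = 6/7 ≡ 2/7 = 3/7
¬(((x_2 ⊃ x_1) ∧ (x_3 ∧ x_3)) ≡ (¬x_1 ≡ (x_3 ⊃ x_3))) = ¬3/7 = 4/7
((x_1 ∧ (x_1 ⊃ x_2)) ≡ ((¬x_1 ⊃ (x_1 ⊃ x_1)) ∧ (x_1 ∧ x_2))) ∧ ¬(((x_2 ⊃ x_1) ∧ (x_3 ∧ x_3)) ≡ (¬x_1 ≡ (x_3 ⊃ x_3))) = 1 ∧ 4/7 = 4/7
((((x_2 ∧ x_3) ⊃ ((x_3 ⊃ x_3) ∧ x_3)) ⊃ ((¬x_2 ≡ (x_1 ≡ x_3)) ∧ (x_1 ∧ x_2))) ∧ (((x_1 ≡ x_3) ∧ x_3) ⊃ ((x_1 ⊃ x_2) ∧ x_2))) ≡ (((x_1 ∧ (x_1 ⊃ x_2)) ≡ ((¬x_1 ⊃ (x_1 ⊃ x_1)) ∧ (x_1 ∧ x_2))) ∧ ¬(((x_2 ⊃ x_1) ∧ (x_3 ∧ x_3)) ≡ (¬x_1 ≡ (x_3 ⊃ x_3)))) = 2/7 ≡ 4/7 = 5/7
x_1 ∧ x_3 = 5/7 ∧ 6/7 = 5/7
x_3 ⊃ x_2 = 6/7 ⊃ 6/7 = 1
x_2 ≡ (x_3 ⊃ x_2) = 6/7 ≡ 1 = 6/7
x_1 ∧ x_3 = 5/7 ∧ 6/7 = 5/7
¬x_2 = ¬6/7 = 1/7
(x_1 ∧ x_3) ≡ ¬x_2 = 5/7 ≡ 1/7 = 3/7
(x_2 ≡ (x_3 ⊃ x_2)) ∧ ((x_1 ∧ x_3) ≡ ¬x_2) = 6/7 ∧ 3/7 = 3/7
(x_1 ∧ x_3) ≡ ((x_2 ≡ (x_3 ⊃ x_2)) ∧ ((x_1 ∧ x_3) ≡ ¬x_2)) = 5/7 ≡ 3/7 = 5/7
x_2 ⊃ x_1 = 6/7 ⊃ 5/7 = 6/7
x_2 ≡ x_2 = 6/7 ≡ 6/7 = 1
(x_2 ⊃ x_1) ∧ (x_2 ≡ x_2) = 6/7 ∧ 1 = 6/7
x_1 ⊃ ((x_2 ⊃ x_1) ∧ (x_2 ≡ x_2)) = 5/7 ⊃ 6/7 = 1
¬x_3 = ¬6/7 = 1/7
(x_1 ⊃ ((x_2 ⊃ x_1) ∧ (x_2 ≡ x_2))) ∧ ¬x_3 = 1 ∧ 1/7 = 1/7
((x_1 ∧ x_3) ≡ ((x_2 ≡ (x_3 ⊃ x_2)) ∧ ((x_1 ∧ x_3) ≡ ¬x_2))) ⊃ ((x_1 ⊃ ((x_2 ⊃ x_1) ∧ (x_2 ≡ x_2))) ∧ ¬x_3) = 5/7 ⊃ 1/7 = 3/7
(((((x_2 ∧ x_3) ⊃ ((x_3 ⊃ x_3) ∧ x_3)) ⊃ ((¬x_2 ≡ (x_1 ≡ x_3)) ∧ (x_1 ∧ x_2))) ∧ (((x_1 ≡ x_3) ∧ x_3) ⊃ ((x_1 ⊃ x_2) ∧ x_2))) ≡ (((x_1 ∧ (x_1 ⊃ x_2)) ≡ ((¬x_1 ⊃ (x_1 ⊃ x_1)) ∧ (x_1 ∧ x_2))) ∧ ¬(((x_2 ⊃ x_1) ∧ (x_3 ∧ x_3)) ≡ (¬x_1 ≡ (x_3 ⊃ x_3))))) ⊃ (((x_1 ∧ x_3) ≡ ((x_2 ≡ (x_3 ⊃ x_2)) ∧ ((x_1 ∧ x_3) ≡ ¬x_2))) ⊃ ((x_1 ⊃ ((x_2 ⊃ x_1) ∧ (x_2 ≡ x_2))) ∧ ¬x_3)) = 5/7 ⊃ 3/7 = 5/7

5/7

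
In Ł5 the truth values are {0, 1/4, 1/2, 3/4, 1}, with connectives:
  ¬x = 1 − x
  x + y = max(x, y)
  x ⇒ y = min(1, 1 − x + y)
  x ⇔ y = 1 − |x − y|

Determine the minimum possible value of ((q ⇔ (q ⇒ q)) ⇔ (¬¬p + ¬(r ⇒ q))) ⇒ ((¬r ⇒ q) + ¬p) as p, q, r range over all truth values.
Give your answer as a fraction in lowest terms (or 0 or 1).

Take p = 1/2, q = 1/2, r = 0:
q ⇒ q = 1/2 ⇒ 1/2 = 1
q ⇔ (q ⇒ q) = 1/2 ⇔ 1 = 1/2
¬p = ¬1/2 = 1/2
¬¬p = ¬1/2 = 1/2
r ⇒ q = 0 ⇒ 1/2 = 1
¬(r ⇒ q) = ¬1 = 0
¬¬p + ¬(r ⇒ q) = 1/2 + 0 = 1/2
(q ⇔ (q ⇒ q)) ⇔ (¬¬p + ¬(r ⇒ q)) = 1/2 ⇔ 1/2 = 1
¬r = ¬0 = 1
¬r ⇒ q = 1 ⇒ 1/2 = 1/2
¬p = ¬1/2 = 1/2
(¬r ⇒ q) + ¬p = 1/2 + 1/2 = 1/2
((q ⇔ (q ⇒ q)) ⇔ (¬¬p + ¬(r ⇒ q))) ⇒ ((¬r ⇒ q) + ¬p) = 1 ⇒ 1/2 = 1/2
No assignment yields a value below 1/2, so this is the minimum.

1/2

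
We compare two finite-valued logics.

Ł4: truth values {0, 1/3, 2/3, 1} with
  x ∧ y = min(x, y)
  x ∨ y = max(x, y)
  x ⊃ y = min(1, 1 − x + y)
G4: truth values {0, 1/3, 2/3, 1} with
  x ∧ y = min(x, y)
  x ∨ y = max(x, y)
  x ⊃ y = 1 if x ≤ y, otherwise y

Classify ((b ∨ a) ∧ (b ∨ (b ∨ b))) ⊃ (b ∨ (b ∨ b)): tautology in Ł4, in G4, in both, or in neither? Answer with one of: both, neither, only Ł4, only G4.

both

In Ł4: every assignment gives 1 — tautology.
In G4: every assignment gives 1 — tautology.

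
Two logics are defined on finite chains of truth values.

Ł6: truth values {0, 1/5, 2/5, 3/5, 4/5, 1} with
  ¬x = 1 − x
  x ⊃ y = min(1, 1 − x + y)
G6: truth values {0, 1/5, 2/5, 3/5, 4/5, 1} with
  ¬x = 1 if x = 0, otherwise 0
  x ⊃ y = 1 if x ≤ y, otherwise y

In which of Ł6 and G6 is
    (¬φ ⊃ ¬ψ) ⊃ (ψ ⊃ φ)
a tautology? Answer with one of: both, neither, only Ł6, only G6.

only Ł6

In Ł6: every assignment gives 1 — tautology.
In G6: at φ = 1/5, ψ = 2/5 the value is 1/5 — not a tautology.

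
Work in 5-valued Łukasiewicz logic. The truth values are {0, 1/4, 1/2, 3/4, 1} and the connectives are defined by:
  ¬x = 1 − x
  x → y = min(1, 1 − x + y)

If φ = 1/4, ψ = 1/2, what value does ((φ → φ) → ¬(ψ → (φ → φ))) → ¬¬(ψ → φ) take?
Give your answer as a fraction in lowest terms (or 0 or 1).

1

φ → φ = 1/4 → 1/4 = 1
φ → φ = 1/4 → 1/4 = 1
ψ → (φ → φ) = 1/2 → 1 = 1
¬(ψ → (φ → φ)) = ¬1 = 0
(φ → φ) → ¬(ψ → (φ → φ)) = 1 → 0 = 0
ψ → φ = 1/2 → 1/4 = 3/4
¬(ψ → φ) = ¬3/4 = 1/4
¬¬(ψ → φ) = ¬1/4 = 3/4
((φ → φ) → ¬(ψ → (φ → φ))) → ¬¬(ψ → φ) = 0 → 3/4 = 1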